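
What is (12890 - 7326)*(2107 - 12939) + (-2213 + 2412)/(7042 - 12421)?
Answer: -324188285191/5379 ≈ -6.0269e+7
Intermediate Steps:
(12890 - 7326)*(2107 - 12939) + (-2213 + 2412)/(7042 - 12421) = 5564*(-10832) + 199/(-5379) = -60269248 + 199*(-1/5379) = -60269248 - 199/5379 = -324188285191/5379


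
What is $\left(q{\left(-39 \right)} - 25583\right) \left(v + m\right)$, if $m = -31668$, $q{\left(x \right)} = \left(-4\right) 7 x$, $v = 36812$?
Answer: $-125981704$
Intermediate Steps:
$q{\left(x \right)} = - 28 x$
$\left(q{\left(-39 \right)} - 25583\right) \left(v + m\right) = \left(\left(-28\right) \left(-39\right) - 25583\right) \left(36812 - 31668\right) = \left(1092 - 25583\right) 5144 = \left(-24491\right) 5144 = -125981704$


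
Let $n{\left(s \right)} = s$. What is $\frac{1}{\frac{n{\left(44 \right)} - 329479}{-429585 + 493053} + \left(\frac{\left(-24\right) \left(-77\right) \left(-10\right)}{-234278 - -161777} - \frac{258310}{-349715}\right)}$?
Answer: $- \frac{237873065508}{998364058273} \approx -0.23826$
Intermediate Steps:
$\frac{1}{\frac{n{\left(44 \right)} - 329479}{-429585 + 493053} + \left(\frac{\left(-24\right) \left(-77\right) \left(-10\right)}{-234278 - -161777} - \frac{258310}{-349715}\right)} = \frac{1}{\frac{44 - 329479}{-429585 + 493053} + \left(\frac{\left(-24\right) \left(-77\right) \left(-10\right)}{-234278 - -161777} - \frac{258310}{-349715}\right)} = \frac{1}{- \frac{329435}{63468} + \left(\frac{1848 \left(-10\right)}{-234278 + 161777} - - \frac{51662}{69943}\right)} = \frac{1}{\left(-329435\right) \frac{1}{63468} + \left(- \frac{18480}{-72501} + \frac{51662}{69943}\right)} = \frac{1}{- \frac{8035}{1548} + \left(\left(-18480\right) \left(- \frac{1}{72501}\right) + \frac{51662}{69943}\right)} = \frac{1}{- \frac{8035}{1548} + \left(\frac{560}{2197} + \frac{51662}{69943}\right)} = \frac{1}{- \frac{8035}{1548} + \frac{152669494}{153664771}} = \frac{1}{- \frac{998364058273}{237873065508}} = - \frac{237873065508}{998364058273}$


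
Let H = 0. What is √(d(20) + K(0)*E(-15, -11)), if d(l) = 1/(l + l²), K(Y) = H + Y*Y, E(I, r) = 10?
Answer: √105/210 ≈ 0.048795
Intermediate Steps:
K(Y) = Y² (K(Y) = 0 + Y*Y = 0 + Y² = Y²)
√(d(20) + K(0)*E(-15, -11)) = √(1/(20*(1 + 20)) + 0²*10) = √((1/20)/21 + 0*10) = √((1/20)*(1/21) + 0) = √(1/420 + 0) = √(1/420) = √105/210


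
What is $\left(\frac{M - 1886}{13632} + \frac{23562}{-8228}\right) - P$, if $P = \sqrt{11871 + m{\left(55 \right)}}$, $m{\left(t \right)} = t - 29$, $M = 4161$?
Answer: $- \frac{404383}{149952} - \sqrt{11897} \approx -111.77$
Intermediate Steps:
$m{\left(t \right)} = -29 + t$ ($m{\left(t \right)} = t - 29 = -29 + t$)
$P = \sqrt{11897}$ ($P = \sqrt{11871 + \left(-29 + 55\right)} = \sqrt{11871 + 26} = \sqrt{11897} \approx 109.07$)
$\left(\frac{M - 1886}{13632} + \frac{23562}{-8228}\right) - P = \left(\frac{4161 - 1886}{13632} + \frac{23562}{-8228}\right) - \sqrt{11897} = \left(2275 \cdot \frac{1}{13632} + 23562 \left(- \frac{1}{8228}\right)\right) - \sqrt{11897} = \left(\frac{2275}{13632} - \frac{63}{22}\right) - \sqrt{11897} = - \frac{404383}{149952} - \sqrt{11897}$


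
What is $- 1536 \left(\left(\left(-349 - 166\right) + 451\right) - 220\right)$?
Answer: $436224$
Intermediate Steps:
$- 1536 \left(\left(\left(-349 - 166\right) + 451\right) - 220\right) = - 1536 \left(\left(-515 + 451\right) - 220\right) = - 1536 \left(-64 - 220\right) = \left(-1536\right) \left(-284\right) = 436224$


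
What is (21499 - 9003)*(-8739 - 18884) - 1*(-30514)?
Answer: -345146494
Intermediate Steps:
(21499 - 9003)*(-8739 - 18884) - 1*(-30514) = 12496*(-27623) + 30514 = -345177008 + 30514 = -345146494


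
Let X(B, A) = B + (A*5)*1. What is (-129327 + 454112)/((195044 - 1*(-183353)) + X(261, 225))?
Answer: 324785/379783 ≈ 0.85519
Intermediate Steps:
X(B, A) = B + 5*A (X(B, A) = B + (5*A)*1 = B + 5*A)
(-129327 + 454112)/((195044 - 1*(-183353)) + X(261, 225)) = (-129327 + 454112)/((195044 - 1*(-183353)) + (261 + 5*225)) = 324785/((195044 + 183353) + (261 + 1125)) = 324785/(378397 + 1386) = 324785/379783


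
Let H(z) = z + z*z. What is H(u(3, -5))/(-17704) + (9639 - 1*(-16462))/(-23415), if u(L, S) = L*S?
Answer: -233504627/207269580 ≈ -1.1266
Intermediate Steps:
H(z) = z + z²
H(u(3, -5))/(-17704) + (9639 - 1*(-16462))/(-23415) = ((3*(-5))*(1 + 3*(-5)))/(-17704) + (9639 - 1*(-16462))/(-23415) = -15*(1 - 15)*(-1/17704) + (9639 + 16462)*(-1/23415) = -15*(-14)*(-1/17704) + 26101*(-1/23415) = 210*(-1/17704) - 26101/23415 = -105/8852 - 26101/23415 = -233504627/207269580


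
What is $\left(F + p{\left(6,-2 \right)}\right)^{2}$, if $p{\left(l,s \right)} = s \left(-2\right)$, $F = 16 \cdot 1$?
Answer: $400$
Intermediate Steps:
$F = 16$
$p{\left(l,s \right)} = - 2 s$
$\left(F + p{\left(6,-2 \right)}\right)^{2} = \left(16 - -4\right)^{2} = \left(16 + 4\right)^{2} = 20^{2} = 400$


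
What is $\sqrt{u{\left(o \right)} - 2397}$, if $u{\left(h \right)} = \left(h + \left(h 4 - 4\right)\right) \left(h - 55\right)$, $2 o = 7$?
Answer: $\frac{i \sqrt{12369}}{2} \approx 55.608 i$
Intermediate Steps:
$o = \frac{7}{2}$ ($o = \frac{1}{2} \cdot 7 = \frac{7}{2} \approx 3.5$)
$u{\left(h \right)} = \left(-55 + h\right) \left(-4 + 5 h\right)$ ($u{\left(h \right)} = \left(h + \left(4 h - 4\right)\right) \left(-55 + h\right) = \left(h + \left(-4 + 4 h\right)\right) \left(-55 + h\right) = \left(-4 + 5 h\right) \left(-55 + h\right) = \left(-55 + h\right) \left(-4 + 5 h\right)$)
$\sqrt{u{\left(o \right)} - 2397} = \sqrt{\left(220 - \frac{1953}{2} + 5 \left(\frac{7}{2}\right)^{2}\right) - 2397} = \sqrt{\left(220 - \frac{1953}{2} + 5 \cdot \frac{49}{4}\right) - 2397} = \sqrt{\left(220 - \frac{1953}{2} + \frac{245}{4}\right) - 2397} = \sqrt{- \frac{2781}{4} - 2397} = \sqrt{- \frac{12369}{4}} = \frac{i \sqrt{12369}}{2}$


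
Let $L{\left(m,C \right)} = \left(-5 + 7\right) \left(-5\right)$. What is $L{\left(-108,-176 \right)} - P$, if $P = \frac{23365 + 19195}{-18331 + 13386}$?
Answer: $- \frac{1378}{989} \approx -1.3933$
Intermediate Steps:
$L{\left(m,C \right)} = -10$ ($L{\left(m,C \right)} = 2 \left(-5\right) = -10$)
$P = - \frac{8512}{989}$ ($P = \frac{42560}{-4945} = 42560 \left(- \frac{1}{4945}\right) = - \frac{8512}{989} \approx -8.6067$)
$L{\left(-108,-176 \right)} - P = -10 - - \frac{8512}{989} = -10 + \frac{8512}{989} = - \frac{1378}{989}$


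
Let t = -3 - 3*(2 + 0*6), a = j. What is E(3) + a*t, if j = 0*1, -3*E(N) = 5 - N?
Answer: -⅔ ≈ -0.66667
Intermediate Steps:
E(N) = -5/3 + N/3 (E(N) = -(5 - N)/3 = -5/3 + N/3)
j = 0
a = 0
t = -9 (t = -3 - 3*(2 + 0) = -3 - 3*2 = -3 - 6 = -9)
E(3) + a*t = (-5/3 + (⅓)*3) + 0*(-9) = (-5/3 + 1) + 0 = -⅔ + 0 = -⅔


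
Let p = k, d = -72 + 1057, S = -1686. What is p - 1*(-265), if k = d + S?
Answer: -436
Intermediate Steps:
d = 985
k = -701 (k = 985 - 1686 = -701)
p = -701
p - 1*(-265) = -701 - 1*(-265) = -701 + 265 = -436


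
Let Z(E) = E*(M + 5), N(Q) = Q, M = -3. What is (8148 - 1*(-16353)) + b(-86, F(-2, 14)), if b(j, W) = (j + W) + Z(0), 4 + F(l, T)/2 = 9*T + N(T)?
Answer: 24687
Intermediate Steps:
Z(E) = 2*E (Z(E) = E*(-3 + 5) = E*2 = 2*E)
F(l, T) = -8 + 20*T (F(l, T) = -8 + 2*(9*T + T) = -8 + 2*(10*T) = -8 + 20*T)
b(j, W) = W + j (b(j, W) = (j + W) + 2*0 = (W + j) + 0 = W + j)
(8148 - 1*(-16353)) + b(-86, F(-2, 14)) = (8148 - 1*(-16353)) + ((-8 + 20*14) - 86) = (8148 + 16353) + ((-8 + 280) - 86) = 24501 + (272 - 86) = 24501 + 186 = 24687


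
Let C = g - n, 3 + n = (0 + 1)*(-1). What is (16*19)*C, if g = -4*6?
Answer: -6080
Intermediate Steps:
g = -24
n = -4 (n = -3 + (0 + 1)*(-1) = -3 + 1*(-1) = -3 - 1 = -4)
C = -20 (C = -24 - 1*(-4) = -24 + 4 = -20)
(16*19)*C = (16*19)*(-20) = 304*(-20) = -6080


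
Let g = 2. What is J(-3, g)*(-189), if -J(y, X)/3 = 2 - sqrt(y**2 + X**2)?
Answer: 1134 - 567*sqrt(13) ≈ -910.35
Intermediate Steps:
J(y, X) = -6 + 3*sqrt(X**2 + y**2) (J(y, X) = -3*(2 - sqrt(y**2 + X**2)) = -3*(2 - sqrt(X**2 + y**2)) = -6 + 3*sqrt(X**2 + y**2))
J(-3, g)*(-189) = (-6 + 3*sqrt(2**2 + (-3)**2))*(-189) = (-6 + 3*sqrt(4 + 9))*(-189) = (-6 + 3*sqrt(13))*(-189) = 1134 - 567*sqrt(13)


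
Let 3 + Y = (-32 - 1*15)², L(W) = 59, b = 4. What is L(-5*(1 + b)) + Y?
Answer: 2265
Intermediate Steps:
Y = 2206 (Y = -3 + (-32 - 1*15)² = -3 + (-32 - 15)² = -3 + (-47)² = -3 + 2209 = 2206)
L(-5*(1 + b)) + Y = 59 + 2206 = 2265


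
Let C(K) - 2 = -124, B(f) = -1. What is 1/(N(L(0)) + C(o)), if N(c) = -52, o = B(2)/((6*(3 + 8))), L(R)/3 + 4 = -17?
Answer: -1/174 ≈ -0.0057471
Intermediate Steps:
L(R) = -63 (L(R) = -12 + 3*(-17) = -12 - 51 = -63)
o = -1/66 (o = -1/(6*(3 + 8)) = -1/(6*11) = -1/66 ≈ -0.015152)
C(K) = -122 (C(K) = 2 - 124 = -122)
1/(N(L(0)) + C(o)) = 1/(-52 - 122) = 1/(-174) = -1/174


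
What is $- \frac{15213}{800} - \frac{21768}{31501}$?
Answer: $- \frac{496639113}{25200800} \approx -19.707$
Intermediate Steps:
$- \frac{15213}{800} - \frac{21768}{31501} = - \frac{496639113}{25200800}$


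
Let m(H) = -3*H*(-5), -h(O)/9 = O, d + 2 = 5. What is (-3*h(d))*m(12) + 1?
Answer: 14581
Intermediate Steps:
d = 3 (d = -2 + 5 = 3)
h(O) = -9*O
m(H) = 15*H
(-3*h(d))*m(12) + 1 = (-(-27)*3)*(15*12) + 1 = -3*(-27)*180 + 1 = 81*180 + 1 = 14580 + 1 = 14581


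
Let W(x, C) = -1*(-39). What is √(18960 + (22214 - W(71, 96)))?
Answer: √41135 ≈ 202.82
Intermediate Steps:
W(x, C) = 39
√(18960 + (22214 - W(71, 96))) = √(18960 + (22214 - 1*39)) = √(18960 + (22214 - 39)) = √(18960 + 22175) = √41135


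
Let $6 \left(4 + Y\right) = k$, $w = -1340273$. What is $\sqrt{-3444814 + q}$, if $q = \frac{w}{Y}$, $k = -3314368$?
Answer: $\frac{5 i \sqrt{94604811416016271}}{828598} \approx 1856.0 i$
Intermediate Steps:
$Y = - \frac{1657196}{3}$ ($Y = -4 + \frac{1}{6} \left(-3314368\right) = -4 - \frac{1657184}{3} = - \frac{1657196}{3} \approx -5.524 \cdot 10^{5}$)
$q = \frac{4020819}{1657196}$ ($q = - \frac{1340273}{- \frac{1657196}{3}} = \left(-1340273\right) \left(- \frac{3}{1657196}\right) = \frac{4020819}{1657196} \approx 2.4263$)
$\sqrt{-3444814 + q} = \sqrt{-3444814 + \frac{4020819}{1657196}} = \sqrt{- \frac{5708727960725}{1657196}} = \frac{5 i \sqrt{94604811416016271}}{828598}$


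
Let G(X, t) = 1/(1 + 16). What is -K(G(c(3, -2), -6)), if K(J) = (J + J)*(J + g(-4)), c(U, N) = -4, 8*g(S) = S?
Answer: 15/289 ≈ 0.051903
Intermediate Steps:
g(S) = S/8
G(X, t) = 1/17
K(J) = 2*J*(-½ + J) (K(J) = (J + J)*(J + (⅛)*(-4)) = (2*J)*(J - ½) = (2*J)*(-½ + J) = 2*J*(-½ + J))
-K(G(c(3, -2), -6)) = -(-1 + 2*(1/17))/17 = -(-1 + 2/17)/17 = -(-15)/(17*17) = -1*(-15/289) = 15/289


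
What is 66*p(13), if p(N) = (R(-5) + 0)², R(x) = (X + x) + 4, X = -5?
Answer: 2376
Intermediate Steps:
R(x) = -1 + x (R(x) = (-5 + x) + 4 = -1 + x)
p(N) = 36 (p(N) = ((-1 - 5) + 0)² = (-6 + 0)² = (-6)² = 36)
66*p(13) = 66*36 = 2376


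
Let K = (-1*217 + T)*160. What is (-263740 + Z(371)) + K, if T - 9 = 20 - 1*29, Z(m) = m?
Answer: -298089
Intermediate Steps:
T = 0 (T = 9 + (20 - 1*29) = 9 + (20 - 29) = 9 - 9 = 0)
K = -34720 (K = (-1*217 + 0)*160 = (-217 + 0)*160 = -217*160 = -34720)
(-263740 + Z(371)) + K = (-263740 + 371) - 34720 = -263369 - 34720 = -298089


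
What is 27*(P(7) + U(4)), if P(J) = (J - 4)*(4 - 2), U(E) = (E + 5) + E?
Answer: 513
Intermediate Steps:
U(E) = 5 + 2*E (U(E) = (5 + E) + E = 5 + 2*E)
P(J) = -8 + 2*J (P(J) = (-4 + J)*2 = -8 + 2*J)
27*(P(7) + U(4)) = 27*((-8 + 2*7) + (5 + 2*4)) = 27*((-8 + 14) + (5 + 8)) = 27*(6 + 13) = 27*19 = 513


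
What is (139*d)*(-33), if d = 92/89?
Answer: -422004/89 ≈ -4741.6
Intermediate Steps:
d = 92/89 (d = 92*(1/89) = 92/89 ≈ 1.0337)
(139*d)*(-33) = (139*(92/89))*(-33) = (12788/89)*(-33) = -422004/89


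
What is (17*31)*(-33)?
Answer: -17391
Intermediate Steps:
(17*31)*(-33) = 527*(-33) = -17391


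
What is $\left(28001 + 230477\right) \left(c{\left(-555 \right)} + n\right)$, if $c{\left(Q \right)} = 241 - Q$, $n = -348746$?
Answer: $-89937420100$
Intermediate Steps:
$\left(28001 + 230477\right) \left(c{\left(-555 \right)} + n\right) = \left(28001 + 230477\right) \left(\left(241 - -555\right) - 348746\right) = 258478 \left(\left(241 + 555\right) - 348746\right) = 258478 \left(796 - 348746\right) = 258478 \left(-347950\right) = -89937420100$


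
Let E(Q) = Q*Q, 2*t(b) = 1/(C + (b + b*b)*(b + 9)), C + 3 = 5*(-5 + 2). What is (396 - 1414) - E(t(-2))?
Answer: -65153/64 ≈ -1018.0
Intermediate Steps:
C = -18 (C = -3 + 5*(-5 + 2) = -3 + 5*(-3) = -3 - 15 = -18)
t(b) = 1/(2*(-18 + (9 + b)*(b + b²))) (t(b) = 1/(2*(-18 + (b + b*b)*(b + 9))) = 1/(2*(-18 + (b + b²)*(9 + b))) = 1/(2*(-18 + (9 + b)*(b + b²))))
E(Q) = Q²
(396 - 1414) - E(t(-2)) = (396 - 1414) - (1/(2*(-18 + (-2)³ + 9*(-2) + 10*(-2)²)))² = -1018 - (1/(2*(-18 - 8 - 18 + 10*4)))² = -1018 - (1/(2*(-18 - 8 - 18 + 40)))² = -1018 - ((½)/(-4))² = -1018 - ((½)*(-¼))² = -1018 - (-⅛)² = -1018 - 1*1/64 = -1018 - 1/64 = -65153/64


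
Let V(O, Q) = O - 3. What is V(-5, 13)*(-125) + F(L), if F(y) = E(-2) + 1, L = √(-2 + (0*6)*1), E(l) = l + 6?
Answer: 1005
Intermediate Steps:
E(l) = 6 + l
V(O, Q) = -3 + O
L = I*√2 (L = √(-2 + 0*1) = √(-2 + 0) = √(-2) = I*√2 ≈ 1.4142*I)
F(y) = 5 (F(y) = (6 - 2) + 1 = 4 + 1 = 5)
V(-5, 13)*(-125) + F(L) = (-3 - 5)*(-125) + 5 = -8*(-125) + 5 = 1000 + 5 = 1005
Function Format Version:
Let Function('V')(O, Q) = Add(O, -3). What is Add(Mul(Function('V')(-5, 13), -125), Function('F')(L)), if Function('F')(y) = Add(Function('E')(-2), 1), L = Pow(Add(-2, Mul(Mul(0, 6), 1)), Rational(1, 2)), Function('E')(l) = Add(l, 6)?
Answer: 1005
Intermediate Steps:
Function('E')(l) = Add(6, l)
Function('V')(O, Q) = Add(-3, O)
L = Mul(I, Pow(2, Rational(1, 2))) (L = Pow(Add(-2, Mul(0, 1)), Rational(1, 2)) = Pow(Add(-2, 0), Rational(1, 2)) = Pow(-2, Rational(1, 2)) = Mul(I, Pow(2, Rational(1, 2))) ≈ Mul(1.4142, I))
Function('F')(y) = 5 (Function('F')(y) = Add(Add(6, -2), 1) = Add(4, 1) = 5)
Add(Mul(Function('V')(-5, 13), -125), Function('F')(L)) = Add(Mul(Add(-3, -5), -125), 5) = Add(Mul(-8, -125), 5) = Add(1000, 5) = 1005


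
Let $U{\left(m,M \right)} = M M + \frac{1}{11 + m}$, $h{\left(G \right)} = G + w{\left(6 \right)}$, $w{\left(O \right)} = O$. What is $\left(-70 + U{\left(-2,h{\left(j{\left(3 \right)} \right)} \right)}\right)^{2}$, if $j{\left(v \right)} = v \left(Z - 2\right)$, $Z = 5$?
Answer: $\frac{1948816}{81} \approx 24059.0$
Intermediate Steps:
$j{\left(v \right)} = 3 v$ ($j{\left(v \right)} = v \left(5 - 2\right) = v 3 = 3 v$)
$h{\left(G \right)} = 6 + G$ ($h{\left(G \right)} = G + 6 = 6 + G$)
$U{\left(m,M \right)} = M^{2} + \frac{1}{11 + m}$
$\left(-70 + U{\left(-2,h{\left(j{\left(3 \right)} \right)} \right)}\right)^{2} = \left(-70 + \frac{1 + 11 \left(6 + 3 \cdot 3\right)^{2} - 2 \left(6 + 3 \cdot 3\right)^{2}}{11 - 2}\right)^{2} = \left(-70 + \frac{1 + 11 \left(6 + 9\right)^{2} - 2 \left(6 + 9\right)^{2}}{9}\right)^{2} = \left(-70 + \frac{1 + 11 \cdot 15^{2} - 2 \cdot 15^{2}}{9}\right)^{2} = \left(-70 + \frac{1 + 11 \cdot 225 - 450}{9}\right)^{2} = \left(-70 + \frac{1 + 2475 - 450}{9}\right)^{2} = \left(-70 + \frac{1}{9} \cdot 2026\right)^{2} = \left(-70 + \frac{2026}{9}\right)^{2} = \left(\frac{1396}{9}\right)^{2} = \frac{1948816}{81}$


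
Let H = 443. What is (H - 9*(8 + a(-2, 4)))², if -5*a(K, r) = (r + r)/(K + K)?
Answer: 3374569/25 ≈ 1.3498e+5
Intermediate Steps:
a(K, r) = -r/(5*K) (a(K, r) = -(r + r)/(5*(K + K)) = -2*r/(5*(2*K)) = -2*r*1/(2*K)/5 = -r/(5*K))
(H - 9*(8 + a(-2, 4)))² = (443 - 9*(8 - ⅕*4/(-2)))² = (443 - 9*(8 - ⅕*4*(-½)))² = (443 - 9*(8 + ⅖))² = (443 - 9*42/5)² = (443 - 378/5)² = (1837/5)² = 3374569/25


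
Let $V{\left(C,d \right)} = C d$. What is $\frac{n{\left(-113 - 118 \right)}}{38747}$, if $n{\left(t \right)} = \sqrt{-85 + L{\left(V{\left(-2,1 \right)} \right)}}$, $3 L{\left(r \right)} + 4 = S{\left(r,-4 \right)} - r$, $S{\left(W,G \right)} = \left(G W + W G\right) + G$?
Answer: $\frac{7 i \sqrt{15}}{116241} \approx 0.00023323 i$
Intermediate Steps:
$S{\left(W,G \right)} = G + 2 G W$ ($S{\left(W,G \right)} = \left(G W + G W\right) + G = 2 G W + G = G + 2 G W$)
$L{\left(r \right)} = - \frac{8}{3} - 3 r$ ($L{\left(r \right)} = - \frac{4}{3} + \frac{- 4 \left(1 + 2 r\right) - r}{3} = - \frac{4}{3} + \frac{\left(-4 - 8 r\right) - r}{3} = - \frac{4}{3} + \frac{-4 - 9 r}{3} = - \frac{4}{3} - \left(\frac{4}{3} + 3 r\right) = - \frac{8}{3} - 3 r$)
$n{\left(t \right)} = \frac{7 i \sqrt{15}}{3}$ ($n{\left(t \right)} = \sqrt{-85 - \left(\frac{8}{3} + 3 \left(\left(-2\right) 1\right)\right)} = \sqrt{-85 - - \frac{10}{3}} = \sqrt{-85 + \left(- \frac{8}{3} + 6\right)} = \sqrt{-85 + \frac{10}{3}} = \sqrt{- \frac{245}{3}} = \frac{7 i \sqrt{15}}{3}$)
$\frac{n{\left(-113 - 118 \right)}}{38747} = \frac{\frac{7}{3} i \sqrt{15}}{38747} = \frac{7 i \sqrt{15}}{3} \cdot \frac{1}{38747} = \frac{7 i \sqrt{15}}{116241}$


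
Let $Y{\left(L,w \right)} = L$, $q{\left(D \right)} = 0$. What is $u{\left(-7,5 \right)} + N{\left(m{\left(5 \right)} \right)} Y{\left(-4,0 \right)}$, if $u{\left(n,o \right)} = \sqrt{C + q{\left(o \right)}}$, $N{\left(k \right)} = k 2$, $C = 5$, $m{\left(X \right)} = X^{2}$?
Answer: $-200 + \sqrt{5} \approx -197.76$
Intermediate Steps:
$N{\left(k \right)} = 2 k$
$u{\left(n,o \right)} = \sqrt{5}$ ($u{\left(n,o \right)} = \sqrt{5 + 0} = \sqrt{5}$)
$u{\left(-7,5 \right)} + N{\left(m{\left(5 \right)} \right)} Y{\left(-4,0 \right)} = \sqrt{5} + 2 \cdot 5^{2} \left(-4\right) = \sqrt{5} + 2 \cdot 25 \left(-4\right) = \sqrt{5} + 50 \left(-4\right) = \sqrt{5} - 200 = -200 + \sqrt{5}$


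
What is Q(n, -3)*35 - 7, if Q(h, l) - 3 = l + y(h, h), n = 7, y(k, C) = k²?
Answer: 1708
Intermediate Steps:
Q(h, l) = 3 + l + h² (Q(h, l) = 3 + (l + h²) = 3 + l + h²)
Q(n, -3)*35 - 7 = (3 - 3 + 7²)*35 - 7 = (3 - 3 + 49)*35 - 7 = 49*35 - 7 = 1715 - 7 = 1708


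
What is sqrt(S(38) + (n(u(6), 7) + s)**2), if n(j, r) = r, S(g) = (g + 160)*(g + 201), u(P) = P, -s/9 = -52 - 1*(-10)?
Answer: sqrt(195547) ≈ 442.21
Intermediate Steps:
s = 378 (s = -9*(-52 - 1*(-10)) = -9*(-52 + 10) = -9*(-42) = 378)
S(g) = (160 + g)*(201 + g)
sqrt(S(38) + (n(u(6), 7) + s)**2) = sqrt((32160 + 38**2 + 361*38) + (7 + 378)**2) = sqrt((32160 + 1444 + 13718) + 385**2) = sqrt(47322 + 148225) = sqrt(195547)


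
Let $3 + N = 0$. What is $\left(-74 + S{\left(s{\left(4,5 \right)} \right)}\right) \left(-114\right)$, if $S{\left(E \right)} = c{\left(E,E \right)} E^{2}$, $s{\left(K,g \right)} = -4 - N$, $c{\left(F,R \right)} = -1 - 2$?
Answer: $8778$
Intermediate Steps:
$N = -3$ ($N = -3 + 0 = -3$)
$c{\left(F,R \right)} = -3$ ($c{\left(F,R \right)} = -1 - 2 = -3$)
$s{\left(K,g \right)} = -1$ ($s{\left(K,g \right)} = -4 - -3 = -4 + 3 = -1$)
$S{\left(E \right)} = - 3 E^{2}$
$\left(-74 + S{\left(s{\left(4,5 \right)} \right)}\right) \left(-114\right) = \left(-74 - 3 \left(-1\right)^{2}\right) \left(-114\right) = \left(-74 - 3\right) \left(-114\right) = \left(-77\right) \left(-114\right) = 8778$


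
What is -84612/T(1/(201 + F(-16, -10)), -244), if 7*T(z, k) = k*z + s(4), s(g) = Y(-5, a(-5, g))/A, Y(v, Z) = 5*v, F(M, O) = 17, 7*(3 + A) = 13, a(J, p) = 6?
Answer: -172157216/6033 ≈ -28536.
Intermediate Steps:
A = -8/7 (A = -3 + (1/7)*13 = -3 + 13/7 = -8/7 ≈ -1.1429)
s(g) = 175/8 (s(g) = (5*(-5))/(-8/7) = -25*(-7/8) = 175/8)
T(z, k) = 25/8 + k*z/7 (T(z, k) = (k*z + 175/8)/7 = (175/8 + k*z)/7 = 25/8 + k*z/7)
-84612/T(1/(201 + F(-16, -10)), -244) = -84612/(25/8 + (1/7)*(-244)/(201 + 17)) = -84612/(25/8 + (1/7)*(-244)/218) = -84612/(25/8 + (1/7)*(-244)*(1/218)) = -84612/(25/8 - 122/763) = -84612/18099/6104 = -84612*6104/18099 = -172157216/6033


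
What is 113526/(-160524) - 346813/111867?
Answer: -11074121/2908542 ≈ -3.8074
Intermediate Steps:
113526/(-160524) - 346813/111867 = 113526*(-1/160524) - 346813*1/111867 = -901/1274 - 346813/111867 = -11074121/2908542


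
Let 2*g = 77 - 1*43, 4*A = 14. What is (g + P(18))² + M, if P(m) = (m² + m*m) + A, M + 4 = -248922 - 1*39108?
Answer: 635433/4 ≈ 1.5886e+5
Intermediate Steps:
A = 7/2 (A = (¼)*14 = 7/2 ≈ 3.5000)
M = -288034 (M = -4 + (-248922 - 1*39108) = -4 + (-248922 - 39108) = -4 - 288030 = -288034)
g = 17 (g = (77 - 1*43)/2 = (77 - 43)/2 = (½)*34 = 17)
P(m) = 7/2 + 2*m² (P(m) = (m² + m*m) + 7/2 = (m² + m²) + 7/2 = 2*m² + 7/2 = 7/2 + 2*m²)
(g + P(18))² + M = (17 + (7/2 + 2*18²))² - 288034 = (17 + (7/2 + 2*324))² - 288034 = (17 + (7/2 + 648))² - 288034 = (17 + 1303/2)² - 288034 = (1337/2)² - 288034 = 1787569/4 - 288034 = 635433/4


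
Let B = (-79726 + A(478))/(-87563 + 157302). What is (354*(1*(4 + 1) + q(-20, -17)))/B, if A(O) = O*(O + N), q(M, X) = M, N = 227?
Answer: -185157045/128632 ≈ -1439.4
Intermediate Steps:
A(O) = O*(227 + O) (A(O) = O*(O + 227) = O*(227 + O))
B = 257264/69739 (B = (-79726 + 478*(227 + 478))/(-87563 + 157302) = (-79726 + 478*705)/69739 = (-79726 + 336990)*(1/69739) = 257264*(1/69739) = 257264/69739 ≈ 3.6890)
(354*(1*(4 + 1) + q(-20, -17)))/B = (354*(1*(4 + 1) - 20))/(257264/69739) = (354*(1*5 - 20))*(69739/257264) = (354*(5 - 20))*(69739/257264) = (354*(-15))*(69739/257264) = -5310*69739/257264 = -185157045/128632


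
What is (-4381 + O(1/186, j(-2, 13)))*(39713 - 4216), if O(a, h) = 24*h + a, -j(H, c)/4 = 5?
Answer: -32094435065/186 ≈ -1.7255e+8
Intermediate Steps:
j(H, c) = -20 (j(H, c) = -4*5 = -20)
O(a, h) = a + 24*h
(-4381 + O(1/186, j(-2, 13)))*(39713 - 4216) = (-4381 + (1/186 + 24*(-20)))*(39713 - 4216) = (-4381 + (1/186 - 480))*35497 = (-4381 - 89279/186)*35497 = -904145/186*35497 = -32094435065/186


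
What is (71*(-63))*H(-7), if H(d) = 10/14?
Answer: -3195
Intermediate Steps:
H(d) = 5/7 (H(d) = 10*(1/14) = 5/7)
(71*(-63))*H(-7) = (71*(-63))*(5/7) = -4473*5/7 = -3195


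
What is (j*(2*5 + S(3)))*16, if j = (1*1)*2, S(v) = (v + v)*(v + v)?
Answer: 1472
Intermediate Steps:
S(v) = 4*v² (S(v) = (2*v)*(2*v) = 4*v²)
j = 2 (j = 1*2 = 2)
(j*(2*5 + S(3)))*16 = (2*(2*5 + 4*3²))*16 = (2*(10 + 4*9))*16 = (2*(10 + 36))*16 = (2*46)*16 = 92*16 = 1472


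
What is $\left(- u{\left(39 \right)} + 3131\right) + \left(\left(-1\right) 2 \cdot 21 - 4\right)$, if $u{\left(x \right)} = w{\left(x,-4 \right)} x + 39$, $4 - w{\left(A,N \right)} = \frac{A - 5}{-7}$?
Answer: $\frac{18904}{7} \approx 2700.6$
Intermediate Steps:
$w{\left(A,N \right)} = \frac{23}{7} + \frac{A}{7}$ ($w{\left(A,N \right)} = 4 - \frac{A - 5}{-7} = 4 - \left(-5 + A\right) \left(- \frac{1}{7}\right) = 4 - \left(\frac{5}{7} - \frac{A}{7}\right) = 4 + \left(- \frac{5}{7} + \frac{A}{7}\right) = \frac{23}{7} + \frac{A}{7}$)
$u{\left(x \right)} = 39 + x \left(\frac{23}{7} + \frac{x}{7}\right)$ ($u{\left(x \right)} = \left(\frac{23}{7} + \frac{x}{7}\right) x + 39 = x \left(\frac{23}{7} + \frac{x}{7}\right) + 39 = 39 + x \left(\frac{23}{7} + \frac{x}{7}\right)$)
$\left(- u{\left(39 \right)} + 3131\right) + \left(\left(-1\right) 2 \cdot 21 - 4\right) = \left(- (39 + \frac{1}{7} \cdot 39 \left(23 + 39\right)) + 3131\right) + \left(\left(-1\right) 2 \cdot 21 - 4\right) = \left(- (39 + \frac{1}{7} \cdot 39 \cdot 62) + 3131\right) - 46 = \left(- (39 + \frac{2418}{7}) + 3131\right) - 46 = \left(\left(-1\right) \frac{2691}{7} + 3131\right) - 46 = \left(- \frac{2691}{7} + 3131\right) - 46 = \frac{19226}{7} - 46 = \frac{18904}{7}$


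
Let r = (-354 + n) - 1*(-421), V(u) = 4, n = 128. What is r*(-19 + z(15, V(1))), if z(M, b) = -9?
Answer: -5460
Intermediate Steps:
r = 195 (r = (-354 + 128) - 1*(-421) = -226 + 421 = 195)
r*(-19 + z(15, V(1))) = 195*(-19 - 9) = 195*(-28) = -5460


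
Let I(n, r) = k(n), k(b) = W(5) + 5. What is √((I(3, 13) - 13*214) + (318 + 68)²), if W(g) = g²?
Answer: 2*√36561 ≈ 382.42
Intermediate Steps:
k(b) = 30 (k(b) = 5² + 5 = 25 + 5 = 30)
I(n, r) = 30
√((I(3, 13) - 13*214) + (318 + 68)²) = √((30 - 13*214) + (318 + 68)²) = √((30 - 2782) + 386²) = √(-2752 + 148996) = √146244 = 2*√36561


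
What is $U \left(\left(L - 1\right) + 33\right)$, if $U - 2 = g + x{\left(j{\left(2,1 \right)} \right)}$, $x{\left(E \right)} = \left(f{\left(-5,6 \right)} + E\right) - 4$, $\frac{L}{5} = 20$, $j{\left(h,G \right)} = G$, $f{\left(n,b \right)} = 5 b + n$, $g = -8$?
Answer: $2112$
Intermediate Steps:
$f{\left(n,b \right)} = n + 5 b$
$L = 100$ ($L = 5 \cdot 20 = 100$)
$x{\left(E \right)} = 21 + E$ ($x{\left(E \right)} = \left(\left(-5 + 5 \cdot 6\right) + E\right) - 4 = \left(\left(-5 + 30\right) + E\right) - 4 = \left(25 + E\right) - 4 = 21 + E$)
$U = 16$ ($U = 2 + \left(-8 + \left(21 + 1\right)\right) = 2 + \left(-8 + 22\right) = 2 + 14 = 16$)
$U \left(\left(L - 1\right) + 33\right) = 16 \left(\left(100 - 1\right) + 33\right) = 16 \left(99 + 33\right) = 16 \cdot 132 = 2112$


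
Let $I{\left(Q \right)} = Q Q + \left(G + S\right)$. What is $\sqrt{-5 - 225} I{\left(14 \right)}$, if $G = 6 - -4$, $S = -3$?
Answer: $203 i \sqrt{230} \approx 3078.6 i$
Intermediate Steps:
$G = 10$ ($G = 6 + 4 = 10$)
$I{\left(Q \right)} = 7 + Q^{2}$ ($I{\left(Q \right)} = Q Q + \left(10 - 3\right) = Q^{2} + 7 = 7 + Q^{2}$)
$\sqrt{-5 - 225} I{\left(14 \right)} = \sqrt{-5 - 225} \left(7 + 14^{2}\right) = \sqrt{-230} \left(7 + 196\right) = i \sqrt{230} \cdot 203 = 203 i \sqrt{230}$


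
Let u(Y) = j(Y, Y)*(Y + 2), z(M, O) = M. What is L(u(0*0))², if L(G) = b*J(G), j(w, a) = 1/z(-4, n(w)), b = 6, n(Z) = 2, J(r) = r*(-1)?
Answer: 9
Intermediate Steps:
J(r) = -r
j(w, a) = -¼ (j(w, a) = 1/(-4) = -¼)
u(Y) = -½ - Y/4 (u(Y) = -(Y + 2)/4 = -(2 + Y)/4 = -½ - Y/4)
L(G) = -6*G (L(G) = 6*(-G) = -6*G)
L(u(0*0))² = (-6*(-½ - 0*0))² = (-6*(-½ - ¼*0))² = (-6*(-½ + 0))² = (-6*(-½))² = 3² = 9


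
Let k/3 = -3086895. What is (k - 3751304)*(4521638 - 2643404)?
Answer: -24439560147426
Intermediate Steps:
k = -9260685 (k = 3*(-3086895) = -9260685)
(k - 3751304)*(4521638 - 2643404) = (-9260685 - 3751304)*(4521638 - 2643404) = -13011989*1878234 = -24439560147426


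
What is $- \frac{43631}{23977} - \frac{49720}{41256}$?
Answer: $- \frac{374022122}{123649389} \approx -3.0249$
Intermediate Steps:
$- \frac{43631}{23977} - \frac{49720}{41256} = \left(-43631\right) \frac{1}{23977} - \frac{6215}{5157} = - \frac{43631}{23977} - \frac{6215}{5157} = - \frac{374022122}{123649389}$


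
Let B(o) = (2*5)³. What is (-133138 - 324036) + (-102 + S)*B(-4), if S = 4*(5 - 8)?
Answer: -571174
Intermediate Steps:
B(o) = 1000 (B(o) = 10³ = 1000)
S = -12 (S = 4*(-3) = -12)
(-133138 - 324036) + (-102 + S)*B(-4) = (-133138 - 324036) + (-102 - 12)*1000 = -457174 - 114*1000 = -457174 - 114000 = -571174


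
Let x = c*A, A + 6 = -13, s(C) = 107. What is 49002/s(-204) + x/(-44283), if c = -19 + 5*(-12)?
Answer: 2169794959/4738281 ≈ 457.93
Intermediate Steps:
c = -79 (c = -19 - 60 = -79)
A = -19 (A = -6 - 13 = -19)
x = 1501 (x = -79*(-19) = 1501)
49002/s(-204) + x/(-44283) = 49002/107 + 1501/(-44283) = 49002*(1/107) + 1501*(-1/44283) = 49002/107 - 1501/44283 = 2169794959/4738281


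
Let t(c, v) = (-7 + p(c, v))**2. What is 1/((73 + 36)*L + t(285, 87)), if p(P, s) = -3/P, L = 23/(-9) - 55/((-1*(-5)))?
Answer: -81225/116022446 ≈ -0.00070008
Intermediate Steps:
L = -122/9 (L = 23*(-1/9) - 55/5 = -23/9 - 55*1/5 = -23/9 - 11 = -122/9 ≈ -13.556)
t(c, v) = (-7 - 3/c)**2
1/((73 + 36)*L + t(285, 87)) = 1/((73 + 36)*(-122/9) + (3 + 7*285)**2/285**2) = 1/(109*(-122/9) + (3 + 1995)**2/81225) = 1/(-13298/9 + (1/81225)*1998**2) = 1/(-13298/9 + (1/81225)*3992004) = 1/(-13298/9 + 443556/9025) = 1/(-116022446/81225) = -81225/116022446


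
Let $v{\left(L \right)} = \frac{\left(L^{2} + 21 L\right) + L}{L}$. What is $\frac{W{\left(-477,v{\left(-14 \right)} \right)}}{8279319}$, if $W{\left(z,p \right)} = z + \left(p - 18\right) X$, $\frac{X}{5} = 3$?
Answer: $- \frac{209}{2759773} \approx -7.5731 \cdot 10^{-5}$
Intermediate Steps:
$X = 15$ ($X = 5 \cdot 3 = 15$)
$v{\left(L \right)} = \frac{L^{2} + 22 L}{L}$
$W{\left(z,p \right)} = -270 + z + 15 p$ ($W{\left(z,p \right)} = z + \left(p - 18\right) 15 = z + \left(-18 + p\right) 15 = z + \left(-270 + 15 p\right) = -270 + z + 15 p$)
$\frac{W{\left(-477,v{\left(-14 \right)} \right)}}{8279319} = \frac{-270 - 477 + 15 \left(22 - 14\right)}{8279319} = \left(-270 - 477 + 15 \cdot 8\right) \frac{1}{8279319} = \left(-270 - 477 + 120\right) \frac{1}{8279319} = \left(-627\right) \frac{1}{8279319} = - \frac{209}{2759773}$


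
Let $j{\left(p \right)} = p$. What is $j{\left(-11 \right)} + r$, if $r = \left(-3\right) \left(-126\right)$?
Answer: $367$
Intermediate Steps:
$r = 378$
$j{\left(-11 \right)} + r = -11 + 378 = 367$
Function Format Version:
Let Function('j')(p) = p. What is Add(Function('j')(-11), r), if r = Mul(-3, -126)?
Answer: 367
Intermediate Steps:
r = 378
Add(Function('j')(-11), r) = Add(-11, 378) = 367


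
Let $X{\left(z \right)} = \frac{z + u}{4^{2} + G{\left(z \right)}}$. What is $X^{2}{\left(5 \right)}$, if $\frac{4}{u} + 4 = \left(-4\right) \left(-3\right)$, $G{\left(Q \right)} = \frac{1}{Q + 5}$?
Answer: $\frac{3025}{25921} \approx 0.1167$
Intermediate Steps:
$G{\left(Q \right)} = \frac{1}{5 + Q}$
$u = \frac{1}{2}$ ($u = \frac{4}{-4 - -12} = \frac{4}{-4 + 12} = \frac{4}{8} = 4 \cdot \frac{1}{8} = \frac{1}{2} \approx 0.5$)
$X{\left(z \right)} = \frac{\frac{1}{2} + z}{16 + \frac{1}{5 + z}}$ ($X{\left(z \right)} = \frac{z + \frac{1}{2}}{4^{2} + \frac{1}{5 + z}} = \frac{\frac{1}{2} + z}{16 + \frac{1}{5 + z}}$)
$X^{2}{\left(5 \right)} = \left(\frac{\left(1 + 2 \cdot 5\right) \left(5 + 5\right)}{2 \left(81 + 16 \cdot 5\right)}\right)^{2} = \left(\frac{1}{2} \frac{1}{81 + 80} \left(1 + 10\right) 10\right)^{2} = \left(\frac{1}{2} \cdot \frac{1}{161} \cdot 11 \cdot 10\right)^{2} = \left(\frac{55}{161}\right)^{2} = \frac{3025}{25921}$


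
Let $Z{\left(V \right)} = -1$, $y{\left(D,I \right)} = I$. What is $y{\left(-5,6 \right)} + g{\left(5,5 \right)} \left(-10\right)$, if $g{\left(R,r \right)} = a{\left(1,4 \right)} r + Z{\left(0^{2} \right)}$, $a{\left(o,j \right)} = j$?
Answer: $-184$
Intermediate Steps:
$g{\left(R,r \right)} = -1 + 4 r$ ($g{\left(R,r \right)} = 4 r - 1 = -1 + 4 r$)
$y{\left(-5,6 \right)} + g{\left(5,5 \right)} \left(-10\right) = 6 + \left(-1 + 4 \cdot 5\right) \left(-10\right) = 6 + \left(-1 + 20\right) \left(-10\right) = 6 + 19 \left(-10\right) = 6 - 190 = -184$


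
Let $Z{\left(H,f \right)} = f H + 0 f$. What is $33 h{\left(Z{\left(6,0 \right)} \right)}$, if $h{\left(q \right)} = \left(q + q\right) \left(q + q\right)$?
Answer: $0$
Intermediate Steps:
$Z{\left(H,f \right)} = H f$ ($Z{\left(H,f \right)} = H f + 0 = H f$)
$h{\left(q \right)} = 4 q^{2}$ ($h{\left(q \right)} = 2 q 2 q = 4 q^{2}$)
$33 h{\left(Z{\left(6,0 \right)} \right)} = 33 \cdot 4 \left(6 \cdot 0\right)^{2} = 33 \cdot 4 \cdot 0^{2} = 33 \cdot 4 \cdot 0 = 33 \cdot 0 = 0$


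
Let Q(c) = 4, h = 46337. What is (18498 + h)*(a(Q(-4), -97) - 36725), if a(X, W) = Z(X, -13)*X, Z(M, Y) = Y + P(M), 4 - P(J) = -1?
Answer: -2383140095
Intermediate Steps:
P(J) = 5 (P(J) = 4 - 1*(-1) = 4 + 1 = 5)
Z(M, Y) = 5 + Y (Z(M, Y) = Y + 5 = 5 + Y)
a(X, W) = -8*X (a(X, W) = (5 - 13)*X = -8*X)
(18498 + h)*(a(Q(-4), -97) - 36725) = (18498 + 46337)*(-8*4 - 36725) = 64835*(-32 - 36725) = 64835*(-36757) = -2383140095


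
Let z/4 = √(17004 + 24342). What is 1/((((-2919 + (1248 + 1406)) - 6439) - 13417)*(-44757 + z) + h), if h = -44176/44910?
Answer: 454084469026422885/408793264579102383802184809 + 121746623640300*√4594/408793264579102383802184809 ≈ 1.1310e-9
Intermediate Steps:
z = 12*√4594 (z = 4*√(17004 + 24342) = 4*√41346 = 4*(3*√4594) = 12*√4594 ≈ 813.35)
h = -22088/22455 (h = -44176*1/44910 = -22088/22455 ≈ -0.98366)
1/((((-2919 + (1248 + 1406)) - 6439) - 13417)*(-44757 + z) + h) = 1/((((-2919 + (1248 + 1406)) - 6439) - 13417)*(-44757 + 12*√4594) - 22088/22455) = 1/((((-2919 + 2654) - 6439) - 13417)*(-44757 + 12*√4594) - 22088/22455) = 1/(((-265 - 6439) - 13417)*(-44757 + 12*√4594) - 22088/22455) = 1/((-6704 - 13417)*(-44757 + 12*√4594) - 22088/22455) = 1/(-20121*(-44757 + 12*√4594) - 22088/22455) = 1/((900555597 - 241452*√4594) - 22088/22455) = 1/(20221975908547/22455 - 241452*√4594)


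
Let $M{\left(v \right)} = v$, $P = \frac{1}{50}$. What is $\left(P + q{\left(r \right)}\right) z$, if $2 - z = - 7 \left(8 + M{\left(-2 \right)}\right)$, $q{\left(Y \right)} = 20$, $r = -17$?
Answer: $\frac{22022}{25} \approx 880.88$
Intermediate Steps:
$P = \frac{1}{50} \approx 0.02$
$z = 44$ ($z = 2 - - 7 \left(8 - 2\right) = 2 - \left(-7\right) 6 = 2 - -42 = 2 + 42 = 44$)
$\left(P + q{\left(r \right)}\right) z = \left(\frac{1}{50} + 20\right) 44 = \frac{1001}{50} \cdot 44 = \frac{22022}{25}$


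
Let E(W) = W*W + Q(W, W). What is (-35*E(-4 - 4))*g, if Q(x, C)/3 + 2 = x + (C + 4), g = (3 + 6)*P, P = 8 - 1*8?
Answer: 0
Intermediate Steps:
P = 0 (P = 8 - 8 = 0)
g = 0 (g = (3 + 6)*0 = 9*0 = 0)
Q(x, C) = 6 + 3*C + 3*x (Q(x, C) = -6 + 3*(x + (C + 4)) = -6 + 3*(x + (4 + C)) = -6 + 3*(4 + C + x) = -6 + (12 + 3*C + 3*x) = 6 + 3*C + 3*x)
E(W) = 6 + W² + 6*W (E(W) = W*W + (6 + 3*W + 3*W) = W² + (6 + 6*W) = 6 + W² + 6*W)
(-35*E(-4 - 4))*g = -35*(6 + (-4 - 4)² + 6*(-4 - 4))*0 = -35*(6 + (-8)² + 6*(-8))*0 = -35*(6 + 64 - 48)*0 = -35*22*0 = -770*0 = 0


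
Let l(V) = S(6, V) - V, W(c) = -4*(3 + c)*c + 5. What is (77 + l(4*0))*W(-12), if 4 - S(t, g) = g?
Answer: -34587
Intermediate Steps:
S(t, g) = 4 - g
W(c) = 5 - 4*c*(3 + c) (W(c) = -4*c*(3 + c) + 5 = 5 - 4*c*(3 + c))
l(V) = 4 - 2*V (l(V) = (4 - V) - V = 4 - 2*V)
(77 + l(4*0))*W(-12) = (77 + (4 - 8*0))*(5 - 12*(-12) - 4*(-12)²) = (77 + (4 - 2*0))*(5 + 144 - 4*144) = (77 + (4 + 0))*(5 + 144 - 576) = (77 + 4)*(-427) = 81*(-427) = -34587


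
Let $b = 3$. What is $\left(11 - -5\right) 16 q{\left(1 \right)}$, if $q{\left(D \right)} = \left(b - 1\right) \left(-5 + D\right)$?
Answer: $-2048$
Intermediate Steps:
$q{\left(D \right)} = -10 + 2 D$ ($q{\left(D \right)} = \left(3 - 1\right) \left(-5 + D\right) = 2 \left(-5 + D\right) = -10 + 2 D$)
$\left(11 - -5\right) 16 q{\left(1 \right)} = \left(11 - -5\right) 16 \left(-10 + 2 \cdot 1\right) = \left(11 + 5\right) 16 \left(-10 + 2\right) = 16 \cdot 16 \left(-8\right) = 256 \left(-8\right) = -2048$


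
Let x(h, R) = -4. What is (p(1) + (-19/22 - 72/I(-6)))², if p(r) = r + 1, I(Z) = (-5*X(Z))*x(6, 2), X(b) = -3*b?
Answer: 10609/12100 ≈ 0.87678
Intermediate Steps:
I(Z) = -60*Z (I(Z) = -(-15)*Z*(-4) = (15*Z)*(-4) = -60*Z)
p(r) = 1 + r
(p(1) + (-19/22 - 72/I(-6)))² = ((1 + 1) + (-19/22 - 72/((-60*(-6)))))² = (2 + (-19*1/22 - 72/360))² = (2 + (-19/22 - 72*1/360))² = (2 + (-19/22 - ⅕))² = (2 - 117/110)² = (103/110)² = 10609/12100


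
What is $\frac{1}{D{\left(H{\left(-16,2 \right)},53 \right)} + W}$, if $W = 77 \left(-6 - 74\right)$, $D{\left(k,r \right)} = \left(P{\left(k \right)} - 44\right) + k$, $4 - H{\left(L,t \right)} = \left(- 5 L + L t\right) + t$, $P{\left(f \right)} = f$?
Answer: $- \frac{1}{6296} \approx -0.00015883$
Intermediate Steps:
$H{\left(L,t \right)} = 4 - t + 5 L - L t$ ($H{\left(L,t \right)} = 4 - \left(\left(- 5 L + L t\right) + t\right) = 4 - \left(t - 5 L + L t\right) = 4 - t + 5 L - L t$)
$D{\left(k,r \right)} = -44 + 2 k$ ($D{\left(k,r \right)} = \left(k - 44\right) + k = \left(-44 + k\right) + k = -44 + 2 k$)
$W = -6160$ ($W = 77 \left(-80\right) = -6160$)
$\frac{1}{D{\left(H{\left(-16,2 \right)},53 \right)} + W} = \frac{1}{\left(-44 + 2 \left(4 - 2 + 5 \left(-16\right) - \left(-16\right) 2\right)\right) - 6160} = \frac{1}{\left(-44 + 2 \left(4 - 2 - 80 + 32\right)\right) - 6160} = \frac{1}{\left(-44 + 2 \left(-46\right)\right) - 6160} = \frac{1}{\left(-44 - 92\right) - 6160} = \frac{1}{-136 - 6160} = \frac{1}{-6296} = - \frac{1}{6296}$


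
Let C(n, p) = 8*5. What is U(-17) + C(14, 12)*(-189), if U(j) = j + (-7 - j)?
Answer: -7567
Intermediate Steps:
C(n, p) = 40
U(j) = -7
U(-17) + C(14, 12)*(-189) = -7 + 40*(-189) = -7 - 7560 = -7567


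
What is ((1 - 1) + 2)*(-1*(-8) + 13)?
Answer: 42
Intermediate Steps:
((1 - 1) + 2)*(-1*(-8) + 13) = (0 + 2)*(8 + 13) = 2*21 = 42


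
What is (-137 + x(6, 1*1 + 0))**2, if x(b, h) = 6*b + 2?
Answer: 9801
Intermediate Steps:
x(b, h) = 2 + 6*b
(-137 + x(6, 1*1 + 0))**2 = (-137 + (2 + 6*6))**2 = (-137 + (2 + 36))**2 = (-137 + 38)**2 = (-99)**2 = 9801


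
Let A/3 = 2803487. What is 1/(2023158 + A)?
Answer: 1/10433619 ≈ 9.5844e-8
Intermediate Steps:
A = 8410461 (A = 3*2803487 = 8410461)
1/(2023158 + A) = 1/(2023158 + 8410461) = 1/10433619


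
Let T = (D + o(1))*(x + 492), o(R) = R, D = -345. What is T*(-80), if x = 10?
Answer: 13815040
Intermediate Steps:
T = -172688 (T = (-345 + 1)*(10 + 492) = -344*502 = -172688)
T*(-80) = -172688*(-80) = 13815040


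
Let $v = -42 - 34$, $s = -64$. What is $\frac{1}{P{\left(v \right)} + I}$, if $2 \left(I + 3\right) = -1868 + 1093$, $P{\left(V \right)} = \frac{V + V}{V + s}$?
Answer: $- \frac{70}{27259} \approx -0.002568$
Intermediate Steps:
$v = -76$
$P{\left(V \right)} = \frac{2 V}{-64 + V}$ ($P{\left(V \right)} = \frac{V + V}{V - 64} = \frac{2 V}{-64 + V}$)
$I = - \frac{781}{2}$ ($I = -3 + \frac{-1868 + 1093}{2} = -3 + \frac{1}{2} \left(-775\right) = -3 - \frac{775}{2} = - \frac{781}{2} \approx -390.5$)
$\frac{1}{P{\left(v \right)} + I} = \frac{1}{2 \left(-76\right) \frac{1}{-64 - 76} - \frac{781}{2}} = \frac{1}{2 \left(-76\right) \frac{1}{-140} - \frac{781}{2}} = \frac{1}{2 \left(-76\right) \left(- \frac{1}{140}\right) - \frac{781}{2}} = \frac{1}{\frac{38}{35} - \frac{781}{2}} = \frac{1}{- \frac{27259}{70}} = - \frac{70}{27259}$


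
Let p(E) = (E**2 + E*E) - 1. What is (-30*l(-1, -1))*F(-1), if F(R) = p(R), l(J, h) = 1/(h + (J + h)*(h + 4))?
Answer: 30/7 ≈ 4.2857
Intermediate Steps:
p(E) = -1 + 2*E**2 (p(E) = (E**2 + E**2) - 1 = 2*E**2 - 1 = -1 + 2*E**2)
l(J, h) = 1/(h + (4 + h)*(J + h)) (l(J, h) = 1/(h + (J + h)*(4 + h)) = 1/(h + (4 + h)*(J + h)))
F(R) = -1 + 2*R**2
(-30*l(-1, -1))*F(-1) = (-30/((-1)**2 + 4*(-1) + 5*(-1) - 1*(-1)))*(-1 + 2*(-1)**2) = (-30/(1 - 4 - 5 + 1))*(-1 + 2*1) = (-30/(-7))*(-1 + 2) = -30*(-1/7)*1 = (30/7)*1 = 30/7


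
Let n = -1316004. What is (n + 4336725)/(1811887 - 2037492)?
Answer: -3020721/225605 ≈ -13.389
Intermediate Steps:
(n + 4336725)/(1811887 - 2037492) = (-1316004 + 4336725)/(1811887 - 2037492) = 3020721/(-225605) = 3020721*(-1/225605) = -3020721/225605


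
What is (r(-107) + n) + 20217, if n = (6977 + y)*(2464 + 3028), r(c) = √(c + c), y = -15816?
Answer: -48523571 + I*√214 ≈ -4.8524e+7 + 14.629*I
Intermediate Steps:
r(c) = √2*√c (r(c) = √(2*c) = √2*√c)
n = -48543788 (n = (6977 - 15816)*(2464 + 3028) = -8839*5492 = -48543788)
(r(-107) + n) + 20217 = (√2*√(-107) - 48543788) + 20217 = (√2*(I*√107) - 48543788) + 20217 = (I*√214 - 48543788) + 20217 = (-48543788 + I*√214) + 20217 = -48523571 + I*√214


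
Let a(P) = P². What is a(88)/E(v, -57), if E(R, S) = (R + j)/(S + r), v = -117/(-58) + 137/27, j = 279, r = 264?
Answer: 228210048/40729 ≈ 5603.1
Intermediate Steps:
v = 11105/1566 (v = -117*(-1/58) + 137*(1/27) = 117/58 + 137/27 = 11105/1566 ≈ 7.0913)
E(R, S) = (279 + R)/(264 + S) (E(R, S) = (R + 279)/(S + 264) = (279 + R)/(264 + S))
a(88)/E(v, -57) = 88²/(((279 + 11105/1566)/(264 - 57))) = 7744/(((448019/1566)/207)) = 7744/(((1/207)*(448019/1566))) = 7744/(448019/324162) = 7744*(324162/448019) = 228210048/40729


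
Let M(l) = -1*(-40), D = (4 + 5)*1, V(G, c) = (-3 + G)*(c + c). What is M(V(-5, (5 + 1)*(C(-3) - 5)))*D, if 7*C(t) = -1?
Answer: 360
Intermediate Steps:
C(t) = -1/7 (C(t) = (1/7)*(-1) = -1/7)
V(G, c) = 2*c*(-3 + G) (V(G, c) = (-3 + G)*(2*c) = 2*c*(-3 + G))
D = 9 (D = 9*1 = 9)
M(l) = 40
M(V(-5, (5 + 1)*(C(-3) - 5)))*D = 40*9 = 360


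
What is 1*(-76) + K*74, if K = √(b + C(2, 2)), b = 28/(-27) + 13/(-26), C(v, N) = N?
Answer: -76 + 185*√6/9 ≈ -25.649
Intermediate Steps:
b = -83/54 (b = 28*(-1/27) + 13*(-1/26) = -28/27 - ½ = -83/54 ≈ -1.5370)
K = 5*√6/18 (K = √(-83/54 + 2) = √(25/54) = 5*√6/18 ≈ 0.68041)
1*(-76) + K*74 = 1*(-76) + (5*√6/18)*74 = -76 + 185*√6/9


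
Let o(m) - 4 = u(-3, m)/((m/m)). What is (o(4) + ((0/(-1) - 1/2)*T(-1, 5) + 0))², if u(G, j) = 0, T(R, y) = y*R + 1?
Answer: 36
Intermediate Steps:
T(R, y) = 1 + R*y (T(R, y) = R*y + 1 = 1 + R*y)
o(m) = 4 (o(m) = 4 + 0/((m/m)) = 4 + 0/1 = 4 + 0*1 = 4 + 0 = 4)
(o(4) + ((0/(-1) - 1/2)*T(-1, 5) + 0))² = (4 + ((0/(-1) - 1/2)*(1 - 1*5) + 0))² = (4 + ((0*(-1) - 1*½)*(1 - 5) + 0))² = (4 + ((0 - ½)*(-4) + 0))² = (4 + (-½*(-4) + 0))² = (4 + (2 + 0))² = (4 + 2)² = 6² = 36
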